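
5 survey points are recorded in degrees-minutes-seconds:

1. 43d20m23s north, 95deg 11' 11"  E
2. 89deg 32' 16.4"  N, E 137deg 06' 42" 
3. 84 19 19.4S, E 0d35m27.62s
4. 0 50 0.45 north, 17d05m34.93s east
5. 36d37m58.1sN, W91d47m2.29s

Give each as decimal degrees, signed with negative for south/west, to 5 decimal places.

1. 43.33972, 95.18639
2. 89.53789, 137.11167
3. -84.32206, 0.59101
4. 0.83346, 17.09304
5. 36.63281, -91.78397

Point 1:
  φ: 43 + 20/60 + 23/3600 = 43.339722
  N ⇒ keep positive
  Longitude: 95° + 11/60 + 11/3600 = 95 + 0.183333 + 0.003056 = 95.186389
  E → positive
Point 2:
  φ: 32′ + 16.4″ = 32.27333′; 89 + 32.27333/60 = 89.537889
  N → positive
  Longitude: 137° + 6/60 + 42/3600 = 137 + 0.100000 + 0.011667 = 137.111667
  E → positive
Point 3:
  Latitude: 19′ + 19.4″ = 19.32333′; 84 + 19.32333/60 = 84.322056
  S ⇒ negate
  Lon: 0 + 35/60 + 27.62/3600 = 0.591006
  E ⇒ keep positive
Point 4:
  φ: 0° + 50/60 + 0.45/3600 = 0 + 0.833333 + 0.000125 = 0.833458
  N → positive
  Longitude: 5′ + 34.93″ = 5.58217′; 17 + 5.58217/60 = 17.093036
  E ⇒ keep positive
Point 5:
  φ: 37′ + 58.1″ = 37.96833′; 36 + 37.96833/60 = 36.632806
  N → positive
  Lon: 47′ + 2.29″ = 47.03817′; 91 + 47.03817/60 = 91.783969
  W → negative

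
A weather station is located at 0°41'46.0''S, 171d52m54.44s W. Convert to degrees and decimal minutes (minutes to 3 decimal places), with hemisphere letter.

Latitude: 41 + 46/60 = 41.76667′
Lon: seconds/60 = 0.90733; minutes = 52 + 0.90733 = 52.90733

0° 41.767′ S, 171° 52.907′ W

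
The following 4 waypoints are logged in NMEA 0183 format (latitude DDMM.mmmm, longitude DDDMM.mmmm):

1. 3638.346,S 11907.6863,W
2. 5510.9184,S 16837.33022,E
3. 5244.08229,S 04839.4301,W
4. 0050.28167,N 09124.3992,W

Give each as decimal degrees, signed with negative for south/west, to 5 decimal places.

Point 1:
  Latitude: split at 2 digits → 36° and 38.346′; 36 + 38.346/60 = 36.639100
  S ⇒ negate
  Lon: degrees = first 3 digits = 119, minutes = 7.6863; 119 + 7.6863/60 = 119.128105
  hemisphere W, so the sign is −
Point 2:
  Latitude: degrees = first 2 digits = 55, minutes = 10.9184; 55 + 10.9184/60 = 55.181973
  hemisphere S, so the sign is −
  λ: degrees = first 3 digits = 168, minutes = 37.33022; 168 + 37.33022/60 = 168.622170
  E ⇒ keep positive
Point 3:
  Latitude: degrees = first 2 digits = 52, minutes = 44.08229; 52 + 44.08229/60 = 52.734705
  hemisphere S, so the sign is −
  Lon: degrees = first 3 digits = 48, minutes = 39.4301; 48 + 39.4301/60 = 48.657168
  hemisphere W, so the sign is −
Point 4:
  Lat: degrees = first 2 digits = 0, minutes = 50.28167; 0 + 50.28167/60 = 0.838028
  N → positive
  Longitude: split at 3 digits → 091° and 24.3992′; 91 + 24.3992/60 = 91.406653
  W → negative

1. -36.63910, -119.12811
2. -55.18197, 168.62217
3. -52.73470, -48.65717
4. 0.83803, -91.40665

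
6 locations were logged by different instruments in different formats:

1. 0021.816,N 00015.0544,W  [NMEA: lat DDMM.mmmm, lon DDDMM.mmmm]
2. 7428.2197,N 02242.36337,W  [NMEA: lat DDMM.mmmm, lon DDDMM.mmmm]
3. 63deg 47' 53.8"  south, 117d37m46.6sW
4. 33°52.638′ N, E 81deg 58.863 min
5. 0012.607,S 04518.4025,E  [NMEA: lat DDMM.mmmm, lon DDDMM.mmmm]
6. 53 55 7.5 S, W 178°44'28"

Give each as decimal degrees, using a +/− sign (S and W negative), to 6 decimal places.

Point 1:
  Lat: split at 2 digits → 00° and 21.816′; 0 + 21.816/60 = 0.3636000
  N → positive
  Longitude: split at 3 digits → 000° and 15.0544′; 0 + 15.0544/60 = 0.2509067
  hemisphere W, so the sign is −
Point 2:
  Lat: degrees = first 2 digits = 74, minutes = 28.2197; 74 + 28.2197/60 = 74.4703283
  N ⇒ keep positive
  λ: split at 3 digits → 022° and 42.36337′; 22 + 42.36337/60 = 22.7060562
  W ⇒ negate
Point 3:
  Lat: 63° + 47/60 + 53.8/3600 = 63 + 0.783333 + 0.014944 = 63.7982778
  S ⇒ negate
  Lon: 37′ + 46.6″ = 37.77667′; 117 + 37.77667/60 = 117.6296111
  hemisphere W, so the sign is −
Point 4:
  Lat: 52.638′ = 0.877300°; total 33.8773000
  N ⇒ keep positive
  Longitude: 58.863′ = 0.981050°; total 81.9810500
  E ⇒ keep positive
Point 5:
  Latitude: degrees = first 2 digits = 0, minutes = 12.607; 0 + 12.607/60 = 0.2101167
  S → negative
  Longitude: split at 3 digits → 045° and 18.4025′; 45 + 18.4025/60 = 45.3067083
  E → positive
Point 6:
  φ: 53 + 55/60 + 7.5/3600 = 53.9187500
  hemisphere S, so the sign is −
  Lon: 178 + 44/60 + 28/3600 = 178.7411111
  W → negative

1. 0.363600, -0.250907
2. 74.470328, -22.706056
3. -63.798278, -117.629611
4. 33.877300, 81.981050
5. -0.210117, 45.306708
6. -53.918750, -178.741111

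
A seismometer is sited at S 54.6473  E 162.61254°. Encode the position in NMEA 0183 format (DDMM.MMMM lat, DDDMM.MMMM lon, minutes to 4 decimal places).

Latitude: minutes = (54.647300 − 54) × 60 = 38.838000
Longitude: minutes = (162.612540 − 162) × 60 = 36.752400

5438.8380,S / 16236.7524,E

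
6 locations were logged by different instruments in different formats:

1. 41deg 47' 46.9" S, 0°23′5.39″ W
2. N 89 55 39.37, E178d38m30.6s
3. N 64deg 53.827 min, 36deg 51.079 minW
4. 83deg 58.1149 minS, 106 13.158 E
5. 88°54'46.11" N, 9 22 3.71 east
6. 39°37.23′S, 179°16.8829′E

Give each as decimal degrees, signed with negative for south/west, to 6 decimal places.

1. -41.796361, -0.384831
2. 89.927603, 178.641833
3. 64.897117, -36.851317
4. -83.968582, 106.219300
5. 88.912808, 9.367697
6. -39.620500, 179.281382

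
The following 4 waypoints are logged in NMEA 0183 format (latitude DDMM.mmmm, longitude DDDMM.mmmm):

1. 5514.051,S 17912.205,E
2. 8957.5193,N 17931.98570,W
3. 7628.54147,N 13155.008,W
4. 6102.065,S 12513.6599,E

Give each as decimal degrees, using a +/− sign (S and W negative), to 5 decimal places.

1. -55.23418, 179.20342
2. 89.95866, -179.53310
3. 76.47569, -131.91680
4. -61.03442, 125.22767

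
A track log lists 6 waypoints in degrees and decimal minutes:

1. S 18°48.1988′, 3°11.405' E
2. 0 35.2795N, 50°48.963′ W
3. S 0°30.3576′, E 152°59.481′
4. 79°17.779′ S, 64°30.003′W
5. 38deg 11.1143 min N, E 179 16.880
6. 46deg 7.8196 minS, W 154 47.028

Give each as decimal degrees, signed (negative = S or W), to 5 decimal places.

Point 1:
  φ: 18 + 48.1988/60 = 18.803313
  hemisphere S, so the sign is −
  Lon: 3 + 11.405/60 = 3.190083
  E → positive
Point 2:
  φ: 0 + 35.2795/60 = 0.587992
  N → positive
  Lon: 50 + 48.963/60 = 50.816050
  W → negative
Point 3:
  Latitude: 0 + 30.3576/60 = 0.505960
  S ⇒ negate
  Lon: 152 + 59.481/60 = 152.991350
  E ⇒ keep positive
Point 4:
  Latitude: 17.779′ = 0.296317°; total 79.296317
  S ⇒ negate
  Longitude: 64 + 30.003/60 = 64.500050
  W ⇒ negate
Point 5:
  Latitude: 11.1143′ = 0.185238°; total 38.185238
  N → positive
  Lon: 16.88′ = 0.281333°; total 179.281333
  E ⇒ keep positive
Point 6:
  Lat: 46 + 7.8196/60 = 46.130327
  S → negative
  Lon: 47.028′ = 0.783800°; total 154.783800
  W ⇒ negate

1. -18.80331, 3.19008
2. 0.58799, -50.81605
3. -0.50596, 152.99135
4. -79.29632, -64.50005
5. 38.18524, 179.28133
6. -46.13033, -154.78380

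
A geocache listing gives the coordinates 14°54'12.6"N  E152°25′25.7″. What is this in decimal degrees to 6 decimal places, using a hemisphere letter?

φ: 14 + 54/60 + 12.6/3600 = 14.9035000
λ: 25′ + 25.7″ = 25.42833′; 152 + 25.42833/60 = 152.4238056

14.903500° N, 152.423806° E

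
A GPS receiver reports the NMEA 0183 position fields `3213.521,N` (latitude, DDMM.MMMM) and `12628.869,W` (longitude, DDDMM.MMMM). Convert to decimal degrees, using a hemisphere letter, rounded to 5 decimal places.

Lat: degrees = first 2 digits = 32, minutes = 13.521; 32 + 13.521/60 = 32.225350
λ: split at 3 digits → 126° and 28.869′; 126 + 28.869/60 = 126.481150

32.22535° N, 126.48115° W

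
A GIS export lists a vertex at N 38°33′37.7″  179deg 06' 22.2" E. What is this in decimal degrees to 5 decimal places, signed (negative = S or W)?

38.56047, 179.10617

Latitude: 33′ + 37.7″ = 33.62833′; 38 + 33.62833/60 = 38.560472
N → positive
Lon: 179° + 6/60 + 22.2/3600 = 179 + 0.100000 + 0.006167 = 179.106167
E ⇒ keep positive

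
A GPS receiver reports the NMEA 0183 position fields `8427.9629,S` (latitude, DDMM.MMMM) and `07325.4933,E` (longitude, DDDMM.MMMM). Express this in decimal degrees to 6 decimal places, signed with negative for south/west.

φ: split at 2 digits → 84° and 27.9629′; 84 + 27.9629/60 = 84.4660483
S → negative
Lon: degrees = first 3 digits = 73, minutes = 25.4933; 73 + 25.4933/60 = 73.4248883
E ⇒ keep positive

-84.466048, 73.424888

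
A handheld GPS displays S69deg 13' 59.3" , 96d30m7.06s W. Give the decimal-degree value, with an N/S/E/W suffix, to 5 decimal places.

Lat: 69° + 13/60 + 59.3/3600 = 69 + 0.216667 + 0.016472 = 69.233139
λ: 96° + 30/60 + 7.06/3600 = 96 + 0.500000 + 0.001961 = 96.501961

69.23314° S, 96.50196° W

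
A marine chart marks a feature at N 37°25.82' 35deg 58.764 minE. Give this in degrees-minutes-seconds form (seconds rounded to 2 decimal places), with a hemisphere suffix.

37°25′49.20″ N, 35°58′45.84″ E

Latitude: 25.82000′ → 25′ and 0.82000 × 60 = 49.2000″
λ: 58.76400′ → 58′ and 0.76400 × 60 = 45.8400″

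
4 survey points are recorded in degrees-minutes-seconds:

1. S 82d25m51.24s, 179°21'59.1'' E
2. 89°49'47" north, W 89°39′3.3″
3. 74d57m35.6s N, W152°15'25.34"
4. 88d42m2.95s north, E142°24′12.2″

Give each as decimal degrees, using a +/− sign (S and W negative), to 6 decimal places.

1. -82.430900, 179.366417
2. 89.829722, -89.650917
3. 74.959889, -152.257039
4. 88.700819, 142.403389

Point 1:
  φ: 82 + 25/60 + 51.24/3600 = 82.4309000
  S → negative
  Lon: 21′ + 59.1″ = 21.98500′; 179 + 21.98500/60 = 179.3664167
  E → positive
Point 2:
  φ: 89° + 49/60 + 47/3600 = 89 + 0.816667 + 0.013056 = 89.8297222
  N → positive
  λ: 89° + 39/60 + 3.3/3600 = 89 + 0.650000 + 0.000917 = 89.6509167
  W → negative
Point 3:
  φ: 74° + 57/60 + 35.6/3600 = 74 + 0.950000 + 0.009889 = 74.9598889
  N ⇒ keep positive
  λ: 15′ + 25.34″ = 15.42233′; 152 + 15.42233/60 = 152.2570389
  hemisphere W, so the sign is −
Point 4:
  Lat: 88° + 42/60 + 2.95/3600 = 88 + 0.700000 + 0.000819 = 88.7008194
  N → positive
  Lon: 142° + 24/60 + 12.2/3600 = 142 + 0.400000 + 0.003389 = 142.4033889
  E → positive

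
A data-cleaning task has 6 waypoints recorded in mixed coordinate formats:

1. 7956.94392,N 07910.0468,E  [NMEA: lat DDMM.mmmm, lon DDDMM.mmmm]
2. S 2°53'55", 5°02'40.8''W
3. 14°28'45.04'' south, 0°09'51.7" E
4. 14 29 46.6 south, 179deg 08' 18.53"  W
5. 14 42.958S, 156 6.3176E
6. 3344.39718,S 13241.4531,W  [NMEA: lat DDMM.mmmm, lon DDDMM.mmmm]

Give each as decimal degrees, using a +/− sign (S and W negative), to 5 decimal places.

1. 79.94907, 79.16745
2. -2.89861, -5.04467
3. -14.47918, 0.16436
4. -14.49628, -179.13848
5. -14.71597, 156.10529
6. -33.73995, -132.69089

Point 1:
  φ: split at 2 digits → 79° and 56.94392′; 79 + 56.94392/60 = 79.949065
  N ⇒ keep positive
  Lon: split at 3 digits → 079° and 10.0468′; 79 + 10.0468/60 = 79.167447
  E ⇒ keep positive
Point 2:
  φ: 53′ + 55″ = 53.91667′; 2 + 53.91667/60 = 2.898611
  hemisphere S, so the sign is −
  λ: 2′ + 40.8″ = 2.68000′; 5 + 2.68000/60 = 5.044667
  W → negative
Point 3:
  Lat: 14 + 28/60 + 45.04/3600 = 14.479178
  S ⇒ negate
  Longitude: 0 + 9/60 + 51.7/3600 = 0.164361
  E → positive
Point 4:
  Lat: 14 + 29/60 + 46.6/3600 = 14.496278
  hemisphere S, so the sign is −
  Longitude: 8′ + 18.53″ = 8.30883′; 179 + 8.30883/60 = 179.138481
  W → negative
Point 5:
  Lat: 42.958′ = 0.715967°; total 14.715967
  hemisphere S, so the sign is −
  λ: 6.3176′ = 0.105293°; total 156.105293
  E → positive
Point 6:
  φ: degrees = first 2 digits = 33, minutes = 44.39718; 33 + 44.39718/60 = 33.739953
  hemisphere S, so the sign is −
  Lon: split at 3 digits → 132° and 41.4531′; 132 + 41.4531/60 = 132.690885
  W ⇒ negate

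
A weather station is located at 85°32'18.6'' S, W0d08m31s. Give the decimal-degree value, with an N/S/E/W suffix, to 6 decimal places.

φ: 85 + 32/60 + 18.6/3600 = 85.5385000
λ: 0 + 8/60 + 31/3600 = 0.1419444

85.538500° S, 0.141944° W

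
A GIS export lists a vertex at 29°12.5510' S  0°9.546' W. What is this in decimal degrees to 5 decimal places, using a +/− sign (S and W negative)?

-29.20918, -0.15910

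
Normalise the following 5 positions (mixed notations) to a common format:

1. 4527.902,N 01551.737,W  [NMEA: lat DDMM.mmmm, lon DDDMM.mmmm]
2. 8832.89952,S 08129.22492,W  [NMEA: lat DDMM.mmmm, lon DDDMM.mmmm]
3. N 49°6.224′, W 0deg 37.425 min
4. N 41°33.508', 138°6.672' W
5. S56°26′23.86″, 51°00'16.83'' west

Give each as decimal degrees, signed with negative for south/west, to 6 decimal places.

1. 45.465033, -15.862283
2. -88.548325, -81.487082
3. 49.103733, -0.623750
4. 41.558467, -138.111200
5. -56.439961, -51.004675

Point 1:
  Lat: degrees = first 2 digits = 45, minutes = 27.902; 45 + 27.902/60 = 45.4650333
  N ⇒ keep positive
  Lon: degrees = first 3 digits = 15, minutes = 51.737; 15 + 51.737/60 = 15.8622833
  W → negative
Point 2:
  Lat: split at 2 digits → 88° and 32.89952′; 88 + 32.89952/60 = 88.5483253
  hemisphere S, so the sign is −
  Longitude: degrees = first 3 digits = 81, minutes = 29.22492; 81 + 29.22492/60 = 81.4870820
  W → negative
Point 3:
  Latitude: 49 + 6.224/60 = 49.1037333
  N ⇒ keep positive
  Longitude: 37.425′ = 0.623750°; total 0.6237500
  hemisphere W, so the sign is −
Point 4:
  Latitude: 41 + 33.508/60 = 41.5584667
  N ⇒ keep positive
  Lon: 138 + 6.672/60 = 138.1112000
  hemisphere W, so the sign is −
Point 5:
  Lat: 56° + 26/60 + 23.86/3600 = 56 + 0.433333 + 0.006628 = 56.4399611
  hemisphere S, so the sign is −
  λ: 51 + 0/60 + 16.83/3600 = 51.0046750
  W ⇒ negate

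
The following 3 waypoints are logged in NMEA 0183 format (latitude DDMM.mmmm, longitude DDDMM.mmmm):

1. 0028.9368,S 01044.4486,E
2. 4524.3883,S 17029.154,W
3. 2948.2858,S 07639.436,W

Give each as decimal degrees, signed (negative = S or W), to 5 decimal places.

Point 1:
  Lat: degrees = first 2 digits = 0, minutes = 28.9368; 0 + 28.9368/60 = 0.482280
  S ⇒ negate
  Longitude: split at 3 digits → 010° and 44.4486′; 10 + 44.4486/60 = 10.740810
  E → positive
Point 2:
  Lat: degrees = first 2 digits = 45, minutes = 24.3883; 45 + 24.3883/60 = 45.406472
  S ⇒ negate
  Longitude: degrees = first 3 digits = 170, minutes = 29.154; 170 + 29.154/60 = 170.485900
  hemisphere W, so the sign is −
Point 3:
  Lat: split at 2 digits → 29° and 48.2858′; 29 + 48.2858/60 = 29.804763
  S → negative
  Lon: split at 3 digits → 076° and 39.436′; 76 + 39.436/60 = 76.657267
  W ⇒ negate

1. -0.48228, 10.74081
2. -45.40647, -170.48590
3. -29.80476, -76.65727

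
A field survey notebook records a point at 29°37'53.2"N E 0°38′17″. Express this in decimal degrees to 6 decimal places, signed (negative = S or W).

29.631444, 0.638056

Latitude: 29 + 37/60 + 53.2/3600 = 29.6314444
N ⇒ keep positive
Longitude: 0° + 38/60 + 17/3600 = 0 + 0.633333 + 0.004722 = 0.6380556
E → positive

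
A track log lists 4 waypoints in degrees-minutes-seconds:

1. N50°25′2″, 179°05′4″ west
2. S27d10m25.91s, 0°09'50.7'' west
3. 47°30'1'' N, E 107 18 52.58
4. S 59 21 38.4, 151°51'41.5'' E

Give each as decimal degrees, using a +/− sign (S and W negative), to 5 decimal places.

1. 50.41722, -179.08444
2. -27.17386, -0.16408
3. 47.50028, 107.31461
4. -59.36067, 151.86153

Point 1:
  Lat: 50 + 25/60 + 2/3600 = 50.417222
  N → positive
  Longitude: 179° + 5/60 + 4/3600 = 179 + 0.083333 + 0.001111 = 179.084444
  W ⇒ negate
Point 2:
  Latitude: 27° + 10/60 + 25.91/3600 = 27 + 0.166667 + 0.007197 = 27.173864
  hemisphere S, so the sign is −
  Longitude: 9′ + 50.7″ = 9.84500′; 0 + 9.84500/60 = 0.164083
  hemisphere W, so the sign is −
Point 3:
  φ: 47° + 30/60 + 1/3600 = 47 + 0.500000 + 0.000278 = 47.500278
  N ⇒ keep positive
  Longitude: 18′ + 52.58″ = 18.87633′; 107 + 18.87633/60 = 107.314606
  E → positive
Point 4:
  φ: 21′ + 38.4″ = 21.64000′; 59 + 21.64000/60 = 59.360667
  hemisphere S, so the sign is −
  λ: 151 + 51/60 + 41.5/3600 = 151.861528
  E ⇒ keep positive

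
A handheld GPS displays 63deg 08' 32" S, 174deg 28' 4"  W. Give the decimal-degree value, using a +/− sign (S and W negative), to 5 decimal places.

-63.14222, -174.46778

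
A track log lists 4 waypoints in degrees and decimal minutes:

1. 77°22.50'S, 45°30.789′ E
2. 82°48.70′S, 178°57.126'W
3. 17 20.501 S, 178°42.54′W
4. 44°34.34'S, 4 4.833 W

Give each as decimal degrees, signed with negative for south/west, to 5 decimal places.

1. -77.37500, 45.51315
2. -82.81167, -178.95210
3. -17.34168, -178.70900
4. -44.57233, -4.08055

Point 1:
  φ: 22.5′ = 0.375000°; total 77.375000
  S ⇒ negate
  λ: 45 + 30.789/60 = 45.513150
  E ⇒ keep positive
Point 2:
  Latitude: 82 + 48.7/60 = 82.811667
  S → negative
  Lon: 178 + 57.126/60 = 178.952100
  W ⇒ negate
Point 3:
  Lat: 20.501′ = 0.341683°; total 17.341683
  hemisphere S, so the sign is −
  Longitude: 178 + 42.54/60 = 178.709000
  hemisphere W, so the sign is −
Point 4:
  Latitude: 34.34′ = 0.572333°; total 44.572333
  S ⇒ negate
  λ: 4.833′ = 0.080550°; total 4.080550
  hemisphere W, so the sign is −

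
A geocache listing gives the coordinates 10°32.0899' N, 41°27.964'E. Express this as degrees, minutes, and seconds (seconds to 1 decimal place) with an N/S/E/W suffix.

10°32′5.4″ N, 41°27′57.8″ E

Lat: fractional minutes 0.08990 × 60 = 5.394″
λ: 27.96400′ → 27′ and 0.96400 × 60 = 57.840″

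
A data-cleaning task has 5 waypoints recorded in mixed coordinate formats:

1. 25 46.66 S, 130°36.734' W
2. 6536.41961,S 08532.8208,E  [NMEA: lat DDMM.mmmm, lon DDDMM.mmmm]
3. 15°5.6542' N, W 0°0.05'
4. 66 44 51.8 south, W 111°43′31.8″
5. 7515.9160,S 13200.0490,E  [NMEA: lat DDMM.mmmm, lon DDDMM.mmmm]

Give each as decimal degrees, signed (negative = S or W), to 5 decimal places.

1. -25.77767, -130.61223
2. -65.60699, 85.54701
3. 15.09424, -0.00083
4. -66.74772, -111.72550
5. -75.26527, 132.00082

Point 1:
  Latitude: 46.66′ = 0.777667°; total 25.777667
  S ⇒ negate
  λ: 36.734′ = 0.612233°; total 130.612233
  hemisphere W, so the sign is −
Point 2:
  Lat: degrees = first 2 digits = 65, minutes = 36.41961; 65 + 36.41961/60 = 65.606994
  S ⇒ negate
  Lon: split at 3 digits → 085° and 32.8208′; 85 + 32.8208/60 = 85.547013
  E → positive
Point 3:
  Lat: 15 + 5.6542/60 = 15.094237
  N ⇒ keep positive
  Longitude: 0.05′ = 0.000833°; total 0.000833
  W → negative
Point 4:
  Latitude: 66 + 44/60 + 51.8/3600 = 66.747722
  hemisphere S, so the sign is −
  Longitude: 111° + 43/60 + 31.8/3600 = 111 + 0.716667 + 0.008833 = 111.725500
  hemisphere W, so the sign is −
Point 5:
  φ: split at 2 digits → 75° and 15.916′; 75 + 15.916/60 = 75.265267
  S ⇒ negate
  Longitude: degrees = first 3 digits = 132, minutes = 0.049; 132 + 0.049/60 = 132.000817
  E → positive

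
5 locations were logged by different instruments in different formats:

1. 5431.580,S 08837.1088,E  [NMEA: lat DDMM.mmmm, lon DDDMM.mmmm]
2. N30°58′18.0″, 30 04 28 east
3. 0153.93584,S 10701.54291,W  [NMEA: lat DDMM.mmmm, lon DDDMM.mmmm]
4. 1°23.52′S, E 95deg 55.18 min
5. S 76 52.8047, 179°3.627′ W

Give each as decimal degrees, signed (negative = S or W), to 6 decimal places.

Point 1:
  Lat: split at 2 digits → 54° and 31.58′; 54 + 31.58/60 = 54.5263333
  S → negative
  λ: split at 3 digits → 088° and 37.1088′; 88 + 37.1088/60 = 88.6184800
  E → positive
Point 2:
  Latitude: 30 + 58/60 + 18/3600 = 30.9716667
  N ⇒ keep positive
  λ: 4′ + 28″ = 4.46667′; 30 + 4.46667/60 = 30.0744444
  E ⇒ keep positive
Point 3:
  Latitude: degrees = first 2 digits = 1, minutes = 53.93584; 1 + 53.93584/60 = 1.8989307
  hemisphere S, so the sign is −
  λ: split at 3 digits → 107° and 1.54291′; 107 + 1.54291/60 = 107.0257152
  hemisphere W, so the sign is −
Point 4:
  Lat: 23.52′ = 0.392000°; total 1.3920000
  hemisphere S, so the sign is −
  Lon: 95 + 55.18/60 = 95.9196667
  E → positive
Point 5:
  Lat: 52.8047′ = 0.880078°; total 76.8800783
  hemisphere S, so the sign is −
  Lon: 179 + 3.627/60 = 179.0604500
  W ⇒ negate

1. -54.526333, 88.618480
2. 30.971667, 30.074444
3. -1.898931, -107.025715
4. -1.392000, 95.919667
5. -76.880078, -179.060450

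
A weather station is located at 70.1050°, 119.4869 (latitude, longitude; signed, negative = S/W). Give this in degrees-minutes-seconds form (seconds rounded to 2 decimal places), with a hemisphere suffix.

70°06′18.00″ N, 119°29′12.84″ E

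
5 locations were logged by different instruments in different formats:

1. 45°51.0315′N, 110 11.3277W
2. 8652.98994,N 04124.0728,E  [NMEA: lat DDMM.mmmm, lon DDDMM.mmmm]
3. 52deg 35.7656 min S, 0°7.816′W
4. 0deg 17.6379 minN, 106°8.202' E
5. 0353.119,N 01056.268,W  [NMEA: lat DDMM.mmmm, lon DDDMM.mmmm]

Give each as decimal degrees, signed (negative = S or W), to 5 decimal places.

1. 45.85053, -110.18880
2. 86.88317, 41.40121
3. -52.59609, -0.13027
4. 0.29397, 106.13670
5. 3.88532, -10.93780

Point 1:
  Lat: 45 + 51.0315/60 = 45.850525
  N → positive
  Longitude: 110 + 11.3277/60 = 110.188795
  W ⇒ negate
Point 2:
  Lat: split at 2 digits → 86° and 52.98994′; 86 + 52.98994/60 = 86.883166
  N ⇒ keep positive
  Lon: split at 3 digits → 041° and 24.0728′; 41 + 24.0728/60 = 41.401213
  E → positive
Point 3:
  φ: 52 + 35.7656/60 = 52.596093
  S ⇒ negate
  λ: 7.816′ = 0.130267°; total 0.130267
  W → negative
Point 4:
  Lat: 17.6379′ = 0.293965°; total 0.293965
  N → positive
  Lon: 106 + 8.202/60 = 106.136700
  E → positive
Point 5:
  Latitude: degrees = first 2 digits = 3, minutes = 53.119; 3 + 53.119/60 = 3.885317
  N ⇒ keep positive
  Lon: degrees = first 3 digits = 10, minutes = 56.268; 10 + 56.268/60 = 10.937800
  hemisphere W, so the sign is −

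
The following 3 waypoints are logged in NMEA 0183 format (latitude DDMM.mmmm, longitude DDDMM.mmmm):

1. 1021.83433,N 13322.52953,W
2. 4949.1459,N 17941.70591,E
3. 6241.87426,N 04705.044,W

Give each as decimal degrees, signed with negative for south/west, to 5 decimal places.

1. 10.36391, -133.37549
2. 49.81910, 179.69510
3. 62.69790, -47.08407

Point 1:
  φ: split at 2 digits → 10° and 21.83433′; 10 + 21.83433/60 = 10.363906
  N → positive
  λ: degrees = first 3 digits = 133, minutes = 22.52953; 133 + 22.52953/60 = 133.375492
  hemisphere W, so the sign is −
Point 2:
  Latitude: split at 2 digits → 49° and 49.1459′; 49 + 49.1459/60 = 49.819098
  N ⇒ keep positive
  Lon: degrees = first 3 digits = 179, minutes = 41.70591; 179 + 41.70591/60 = 179.695099
  E → positive
Point 3:
  Lat: degrees = first 2 digits = 62, minutes = 41.87426; 62 + 41.87426/60 = 62.697904
  N → positive
  Longitude: degrees = first 3 digits = 47, minutes = 5.044; 47 + 5.044/60 = 47.084067
  W ⇒ negate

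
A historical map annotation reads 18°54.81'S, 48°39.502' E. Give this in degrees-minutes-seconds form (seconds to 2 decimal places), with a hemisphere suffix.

18°54′48.60″ S, 48°39′30.12″ E

Latitude: 54.81000′ → 54′ and 0.81000 × 60 = 48.6000″
λ: 39.50200′ → 39′ and 0.50200 × 60 = 30.1200″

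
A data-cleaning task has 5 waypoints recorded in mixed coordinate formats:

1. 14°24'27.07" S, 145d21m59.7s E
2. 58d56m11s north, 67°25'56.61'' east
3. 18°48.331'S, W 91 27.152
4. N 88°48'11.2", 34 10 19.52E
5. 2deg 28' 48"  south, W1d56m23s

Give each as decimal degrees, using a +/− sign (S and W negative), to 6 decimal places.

1. -14.407519, 145.366583
2. 58.936389, 67.432392
3. -18.805517, -91.452533
4. 88.803111, 34.172089
5. -2.480000, -1.939722

Point 1:
  φ: 14 + 24/60 + 27.07/3600 = 14.4075194
  S → negative
  λ: 21′ + 59.7″ = 21.99500′; 145 + 21.99500/60 = 145.3665833
  E ⇒ keep positive
Point 2:
  φ: 58 + 56/60 + 11/3600 = 58.9363889
  N → positive
  λ: 67° + 25/60 + 56.61/3600 = 67 + 0.416667 + 0.015725 = 67.4323917
  E → positive
Point 3:
  Lat: 48.331′ = 0.805517°; total 18.8055167
  S → negative
  λ: 91 + 27.152/60 = 91.4525333
  W → negative
Point 4:
  φ: 88 + 48/60 + 11.2/3600 = 88.8031111
  N ⇒ keep positive
  λ: 34° + 10/60 + 19.52/3600 = 34 + 0.166667 + 0.005422 = 34.1720889
  E → positive
Point 5:
  φ: 2° + 28/60 + 48/3600 = 2 + 0.466667 + 0.013333 = 2.4800000
  hemisphere S, so the sign is −
  Lon: 1 + 56/60 + 23/3600 = 1.9397222
  hemisphere W, so the sign is −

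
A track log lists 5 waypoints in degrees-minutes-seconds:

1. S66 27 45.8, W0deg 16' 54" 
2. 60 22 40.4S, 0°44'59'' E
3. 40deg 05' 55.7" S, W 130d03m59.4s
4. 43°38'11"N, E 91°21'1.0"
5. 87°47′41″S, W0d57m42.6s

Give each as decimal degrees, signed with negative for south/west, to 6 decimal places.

1. -66.462722, -0.281667
2. -60.377889, 0.749722
3. -40.098806, -130.066500
4. 43.636389, 91.350278
5. -87.794722, -0.961833

Point 1:
  Latitude: 27′ + 45.8″ = 27.76333′; 66 + 27.76333/60 = 66.4627222
  S → negative
  Longitude: 0° + 16/60 + 54/3600 = 0 + 0.266667 + 0.015000 = 0.2816667
  hemisphere W, so the sign is −
Point 2:
  Latitude: 60 + 22/60 + 40.4/3600 = 60.3778889
  hemisphere S, so the sign is −
  Lon: 0 + 44/60 + 59/3600 = 0.7497222
  E ⇒ keep positive
Point 3:
  φ: 40 + 5/60 + 55.7/3600 = 40.0988056
  S → negative
  Lon: 130° + 3/60 + 59.4/3600 = 130 + 0.050000 + 0.016500 = 130.0665000
  hemisphere W, so the sign is −
Point 4:
  φ: 43° + 38/60 + 11/3600 = 43 + 0.633333 + 0.003056 = 43.6363889
  N → positive
  λ: 91° + 21/60 + 1/3600 = 91 + 0.350000 + 0.000278 = 91.3502778
  E ⇒ keep positive
Point 5:
  Latitude: 87° + 47/60 + 41/3600 = 87 + 0.783333 + 0.011389 = 87.7947222
  hemisphere S, so the sign is −
  Lon: 0 + 57/60 + 42.6/3600 = 0.9618333
  W → negative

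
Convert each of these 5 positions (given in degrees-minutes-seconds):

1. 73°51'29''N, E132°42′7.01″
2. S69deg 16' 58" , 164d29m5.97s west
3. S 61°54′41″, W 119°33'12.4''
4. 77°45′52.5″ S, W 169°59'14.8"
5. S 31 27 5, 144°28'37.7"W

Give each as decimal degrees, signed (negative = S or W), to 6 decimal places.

Point 1:
  φ: 73° + 51/60 + 29/3600 = 73 + 0.850000 + 0.008056 = 73.8580556
  N ⇒ keep positive
  λ: 132° + 42/60 + 7.01/3600 = 132 + 0.700000 + 0.001947 = 132.7019472
  E → positive
Point 2:
  Lat: 69° + 16/60 + 58/3600 = 69 + 0.266667 + 0.016111 = 69.2827778
  S ⇒ negate
  Longitude: 164 + 29/60 + 5.97/3600 = 164.4849917
  W → negative
Point 3:
  φ: 61° + 54/60 + 41/3600 = 61 + 0.900000 + 0.011389 = 61.9113889
  S → negative
  Lon: 33′ + 12.4″ = 33.20667′; 119 + 33.20667/60 = 119.5534444
  W → negative
Point 4:
  Lat: 77° + 45/60 + 52.5/3600 = 77 + 0.750000 + 0.014583 = 77.7645833
  S → negative
  λ: 59′ + 14.8″ = 59.24667′; 169 + 59.24667/60 = 169.9874444
  W ⇒ negate
Point 5:
  Latitude: 27′ + 5″ = 27.08333′; 31 + 27.08333/60 = 31.4513889
  S → negative
  Lon: 144° + 28/60 + 37.7/3600 = 144 + 0.466667 + 0.010472 = 144.4771389
  W ⇒ negate

1. 73.858056, 132.701947
2. -69.282778, -164.484992
3. -61.911389, -119.553444
4. -77.764583, -169.987444
5. -31.451389, -144.477139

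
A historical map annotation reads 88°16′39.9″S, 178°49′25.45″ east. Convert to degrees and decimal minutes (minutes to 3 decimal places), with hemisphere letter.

88° 16.665′ S, 178° 49.424′ E

Latitude: 16 + 39.9/60 = 16.66500′
Longitude: 49 + 25.45/60 = 49.42417′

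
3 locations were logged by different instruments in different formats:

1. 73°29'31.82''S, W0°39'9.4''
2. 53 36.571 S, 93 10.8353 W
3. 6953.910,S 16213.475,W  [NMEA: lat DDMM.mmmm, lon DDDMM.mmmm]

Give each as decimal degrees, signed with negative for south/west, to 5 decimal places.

1. -73.49217, -0.65261
2. -53.60952, -93.18059
3. -69.89850, -162.22458

Point 1:
  Latitude: 29′ + 31.82″ = 29.53033′; 73 + 29.53033/60 = 73.492172
  S → negative
  Longitude: 0 + 39/60 + 9.4/3600 = 0.652611
  W ⇒ negate
Point 2:
  Latitude: 53 + 36.571/60 = 53.609517
  S ⇒ negate
  λ: 10.8353′ = 0.180588°; total 93.180588
  W ⇒ negate
Point 3:
  Latitude: degrees = first 2 digits = 69, minutes = 53.91; 69 + 53.91/60 = 69.898500
  hemisphere S, so the sign is −
  Lon: degrees = first 3 digits = 162, minutes = 13.475; 162 + 13.475/60 = 162.224583
  hemisphere W, so the sign is −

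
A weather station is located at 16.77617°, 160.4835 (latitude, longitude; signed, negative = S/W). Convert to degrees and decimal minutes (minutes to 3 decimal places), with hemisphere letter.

16° 46.570′ N, 160° 29.010′ E

Lat: 16° + 0.776170 × 60 = 16° 46.57020′
Lon: minutes = (160.483500 − 160) × 60 = 29.01000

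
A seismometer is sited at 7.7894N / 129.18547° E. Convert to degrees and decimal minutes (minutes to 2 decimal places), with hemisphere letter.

φ: fractional part 0.789400 → 47.3640 minutes
Lon: 129° + 0.185470 × 60 = 129° 11.1282′

7° 47.36′ N, 129° 11.13′ E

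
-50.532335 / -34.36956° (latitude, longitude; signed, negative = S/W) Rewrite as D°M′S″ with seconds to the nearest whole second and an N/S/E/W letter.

Latitude is negative → S; |value| = 50.532335
φ: 0.532335 × 60 = 31.94010′ → 31′, remainder × 60 = 56.41″
Longitude is negative → W; |value| = 34.369560
Lon: 0.369560° → 22.17360′; 0.17360 × 60 = 10.42″

50°31′56″ S, 34°22′10″ W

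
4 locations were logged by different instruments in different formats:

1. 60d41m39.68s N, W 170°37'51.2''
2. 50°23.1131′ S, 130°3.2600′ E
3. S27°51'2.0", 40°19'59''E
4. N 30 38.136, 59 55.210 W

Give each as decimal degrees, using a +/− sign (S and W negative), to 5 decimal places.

1. 60.69436, -170.63089
2. -50.38522, 130.05433
3. -27.85056, 40.33306
4. 30.63560, -59.92017

Point 1:
  φ: 60° + 41/60 + 39.68/3600 = 60 + 0.683333 + 0.011022 = 60.694356
  N ⇒ keep positive
  Lon: 170 + 37/60 + 51.2/3600 = 170.630889
  W ⇒ negate
Point 2:
  φ: 50 + 23.1131/60 = 50.385218
  hemisphere S, so the sign is −
  λ: 3.26′ = 0.054333°; total 130.054333
  E → positive
Point 3:
  Latitude: 51′ + 2″ = 51.03333′; 27 + 51.03333/60 = 27.850556
  S → negative
  Longitude: 40 + 19/60 + 59/3600 = 40.333056
  E → positive
Point 4:
  Lat: 30 + 38.136/60 = 30.635600
  N → positive
  Longitude: 55.21′ = 0.920167°; total 59.920167
  W ⇒ negate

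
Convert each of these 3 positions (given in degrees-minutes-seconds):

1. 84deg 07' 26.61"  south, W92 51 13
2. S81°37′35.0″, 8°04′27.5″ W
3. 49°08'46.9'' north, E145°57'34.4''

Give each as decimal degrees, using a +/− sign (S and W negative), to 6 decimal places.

1. -84.124058, -92.853611
2. -81.626389, -8.074306
3. 49.146361, 145.959556

Point 1:
  φ: 84 + 7/60 + 26.61/3600 = 84.1240583
  hemisphere S, so the sign is −
  Longitude: 51′ + 13″ = 51.21667′; 92 + 51.21667/60 = 92.8536111
  W ⇒ negate
Point 2:
  φ: 81° + 37/60 + 35/3600 = 81 + 0.616667 + 0.009722 = 81.6263889
  S ⇒ negate
  λ: 4′ + 27.5″ = 4.45833′; 8 + 4.45833/60 = 8.0743056
  W ⇒ negate
Point 3:
  Latitude: 49 + 8/60 + 46.9/3600 = 49.1463611
  N → positive
  Lon: 145 + 57/60 + 34.4/3600 = 145.9595556
  E ⇒ keep positive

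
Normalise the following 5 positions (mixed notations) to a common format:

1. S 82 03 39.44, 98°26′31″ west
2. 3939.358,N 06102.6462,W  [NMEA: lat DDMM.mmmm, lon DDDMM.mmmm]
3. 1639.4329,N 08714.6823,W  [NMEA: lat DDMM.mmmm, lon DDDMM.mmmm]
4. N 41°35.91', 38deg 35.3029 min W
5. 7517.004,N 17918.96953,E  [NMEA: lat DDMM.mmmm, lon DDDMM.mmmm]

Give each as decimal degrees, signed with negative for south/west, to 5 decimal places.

1. -82.06096, -98.44194
2. 39.65597, -61.04410
3. 16.65722, -87.24471
4. 41.59850, -38.58838
5. 75.28340, 179.31616

Point 1:
  φ: 3′ + 39.44″ = 3.65733′; 82 + 3.65733/60 = 82.060956
  S ⇒ negate
  Longitude: 26′ + 31″ = 26.51667′; 98 + 26.51667/60 = 98.441944
  W ⇒ negate
Point 2:
  Latitude: split at 2 digits → 39° and 39.358′; 39 + 39.358/60 = 39.655967
  N ⇒ keep positive
  Longitude: split at 3 digits → 061° and 2.6462′; 61 + 2.6462/60 = 61.044103
  W → negative
Point 3:
  Latitude: split at 2 digits → 16° and 39.4329′; 16 + 39.4329/60 = 16.657215
  N → positive
  λ: degrees = first 3 digits = 87, minutes = 14.6823; 87 + 14.6823/60 = 87.244705
  hemisphere W, so the sign is −
Point 4:
  Lat: 41 + 35.91/60 = 41.598500
  N → positive
  Lon: 35.3029′ = 0.588382°; total 38.588382
  hemisphere W, so the sign is −
Point 5:
  Lat: split at 2 digits → 75° and 17.004′; 75 + 17.004/60 = 75.283400
  N → positive
  λ: degrees = first 3 digits = 179, minutes = 18.96953; 179 + 18.96953/60 = 179.316159
  E ⇒ keep positive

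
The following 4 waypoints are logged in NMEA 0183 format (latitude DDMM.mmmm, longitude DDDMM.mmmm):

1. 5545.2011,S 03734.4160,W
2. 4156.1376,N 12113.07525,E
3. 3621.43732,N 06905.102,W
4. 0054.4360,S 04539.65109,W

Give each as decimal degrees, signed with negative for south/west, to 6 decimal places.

1. -55.753352, -37.573600
2. 41.935627, 121.217921
3. 36.357289, -69.085033
4. -0.907267, -45.660852

Point 1:
  Latitude: split at 2 digits → 55° and 45.2011′; 55 + 45.2011/60 = 55.7533517
  hemisphere S, so the sign is −
  λ: split at 3 digits → 037° and 34.416′; 37 + 34.416/60 = 37.5736000
  W ⇒ negate
Point 2:
  Lat: degrees = first 2 digits = 41, minutes = 56.1376; 41 + 56.1376/60 = 41.9356267
  N ⇒ keep positive
  Longitude: degrees = first 3 digits = 121, minutes = 13.07525; 121 + 13.07525/60 = 121.2179208
  E → positive
Point 3:
  Latitude: degrees = first 2 digits = 36, minutes = 21.43732; 36 + 21.43732/60 = 36.3572887
  N → positive
  λ: split at 3 digits → 069° and 5.102′; 69 + 5.102/60 = 69.0850333
  hemisphere W, so the sign is −
Point 4:
  φ: degrees = first 2 digits = 0, minutes = 54.436; 0 + 54.436/60 = 0.9072667
  hemisphere S, so the sign is −
  λ: degrees = first 3 digits = 45, minutes = 39.65109; 45 + 39.65109/60 = 45.6608515
  W ⇒ negate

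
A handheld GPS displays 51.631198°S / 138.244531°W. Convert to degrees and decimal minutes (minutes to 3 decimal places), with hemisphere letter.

Latitude: 51° + 0.631198 × 60 = 51° 37.87188′
λ: 138° + 0.244531 × 60 = 138° 14.67186′

51° 37.872′ S, 138° 14.672′ W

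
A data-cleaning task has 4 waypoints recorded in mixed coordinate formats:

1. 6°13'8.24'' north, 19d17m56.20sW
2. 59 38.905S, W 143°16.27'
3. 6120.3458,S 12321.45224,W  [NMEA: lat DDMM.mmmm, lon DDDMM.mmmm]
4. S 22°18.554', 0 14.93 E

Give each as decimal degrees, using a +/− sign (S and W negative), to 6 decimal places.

Point 1:
  Lat: 13′ + 8.24″ = 13.13733′; 6 + 13.13733/60 = 6.2189556
  N ⇒ keep positive
  λ: 17′ + 56.2″ = 17.93667′; 19 + 17.93667/60 = 19.2989444
  W → negative
Point 2:
  Latitude: 38.905′ = 0.648417°; total 59.6484167
  hemisphere S, so the sign is −
  Longitude: 143 + 16.27/60 = 143.2711667
  W ⇒ negate
Point 3:
  φ: split at 2 digits → 61° and 20.3458′; 61 + 20.3458/60 = 61.3390967
  S ⇒ negate
  Lon: degrees = first 3 digits = 123, minutes = 21.45224; 123 + 21.45224/60 = 123.3575373
  W ⇒ negate
Point 4:
  Latitude: 18.554′ = 0.309233°; total 22.3092333
  S → negative
  Lon: 14.93′ = 0.248833°; total 0.2488333
  E → positive

1. 6.218956, -19.298944
2. -59.648417, -143.271167
3. -61.339097, -123.357537
4. -22.309233, 0.248833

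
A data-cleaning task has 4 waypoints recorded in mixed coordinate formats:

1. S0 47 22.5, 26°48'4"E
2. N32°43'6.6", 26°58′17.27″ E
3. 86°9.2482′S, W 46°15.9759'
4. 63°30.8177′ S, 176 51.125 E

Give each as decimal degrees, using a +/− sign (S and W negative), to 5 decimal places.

Point 1:
  φ: 0° + 47/60 + 22.5/3600 = 0 + 0.783333 + 0.006250 = 0.789583
  S → negative
  Lon: 26° + 48/60 + 4/3600 = 26 + 0.800000 + 0.001111 = 26.801111
  E → positive
Point 2:
  Latitude: 32° + 43/60 + 6.6/3600 = 32 + 0.716667 + 0.001833 = 32.718500
  N → positive
  λ: 26 + 58/60 + 17.27/3600 = 26.971464
  E ⇒ keep positive
Point 3:
  Latitude: 86 + 9.2482/60 = 86.154137
  S → negative
  λ: 46 + 15.9759/60 = 46.266265
  W ⇒ negate
Point 4:
  φ: 30.8177′ = 0.513628°; total 63.513628
  hemisphere S, so the sign is −
  λ: 176 + 51.125/60 = 176.852083
  E ⇒ keep positive

1. -0.78958, 26.80111
2. 32.71850, 26.97146
3. -86.15414, -46.26627
4. -63.51363, 176.85208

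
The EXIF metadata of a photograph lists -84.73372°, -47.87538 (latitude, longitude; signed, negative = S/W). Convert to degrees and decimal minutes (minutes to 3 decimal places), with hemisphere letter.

Latitude is negative → S; |value| = 84.733720
Latitude: 84° + 0.733720 × 60 = 84° 44.02320′
Longitude is negative → W; |value| = 47.875380
Lon: fractional part 0.875380 → 52.52280 minutes

84° 44.023′ S, 47° 52.523′ W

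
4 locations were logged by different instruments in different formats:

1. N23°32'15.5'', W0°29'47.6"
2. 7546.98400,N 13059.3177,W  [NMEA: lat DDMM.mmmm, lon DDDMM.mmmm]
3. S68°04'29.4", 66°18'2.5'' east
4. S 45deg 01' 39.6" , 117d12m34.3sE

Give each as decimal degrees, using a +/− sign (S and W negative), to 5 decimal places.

1. 23.53764, -0.49656
2. 75.78307, -130.98863
3. -68.07483, 66.30069
4. -45.02767, 117.20953

Point 1:
  φ: 23 + 32/60 + 15.5/3600 = 23.537639
  N ⇒ keep positive
  Lon: 29′ + 47.6″ = 29.79333′; 0 + 29.79333/60 = 0.496556
  hemisphere W, so the sign is −
Point 2:
  φ: degrees = first 2 digits = 75, minutes = 46.984; 75 + 46.984/60 = 75.783067
  N → positive
  Lon: degrees = first 3 digits = 130, minutes = 59.3177; 130 + 59.3177/60 = 130.988628
  W ⇒ negate
Point 3:
  Lat: 68° + 4/60 + 29.4/3600 = 68 + 0.066667 + 0.008167 = 68.074833
  hemisphere S, so the sign is −
  Longitude: 66 + 18/60 + 2.5/3600 = 66.300694
  E ⇒ keep positive
Point 4:
  φ: 45° + 1/60 + 39.6/3600 = 45 + 0.016667 + 0.011000 = 45.027667
  hemisphere S, so the sign is −
  Lon: 12′ + 34.3″ = 12.57167′; 117 + 12.57167/60 = 117.209528
  E → positive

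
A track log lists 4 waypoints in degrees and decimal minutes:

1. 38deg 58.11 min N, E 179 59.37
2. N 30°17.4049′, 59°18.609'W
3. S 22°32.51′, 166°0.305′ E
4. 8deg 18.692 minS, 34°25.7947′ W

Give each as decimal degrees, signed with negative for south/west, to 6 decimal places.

1. 38.968500, 179.989500
2. 30.290082, -59.310150
3. -22.541833, 166.005083
4. -8.311533, -34.429912

Point 1:
  Latitude: 38 + 58.11/60 = 38.9685000
  N ⇒ keep positive
  λ: 59.37′ = 0.989500°; total 179.9895000
  E → positive
Point 2:
  Lat: 17.4049′ = 0.290082°; total 30.2900817
  N ⇒ keep positive
  λ: 59 + 18.609/60 = 59.3101500
  hemisphere W, so the sign is −
Point 3:
  φ: 22 + 32.51/60 = 22.5418333
  S ⇒ negate
  λ: 0.305′ = 0.005083°; total 166.0050833
  E → positive
Point 4:
  φ: 18.692′ = 0.311533°; total 8.3115333
  hemisphere S, so the sign is −
  Longitude: 34 + 25.7947/60 = 34.4299117
  W → negative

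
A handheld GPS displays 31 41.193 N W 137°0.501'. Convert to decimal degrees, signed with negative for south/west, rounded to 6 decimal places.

31.686550, -137.008350

Lat: 41.193′ = 0.686550°; total 31.6865500
N ⇒ keep positive
λ: 137 + 0.501/60 = 137.0083500
hemisphere W, so the sign is −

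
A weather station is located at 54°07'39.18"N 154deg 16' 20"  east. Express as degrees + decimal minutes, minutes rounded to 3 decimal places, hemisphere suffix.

54° 7.653′ N, 154° 16.333′ E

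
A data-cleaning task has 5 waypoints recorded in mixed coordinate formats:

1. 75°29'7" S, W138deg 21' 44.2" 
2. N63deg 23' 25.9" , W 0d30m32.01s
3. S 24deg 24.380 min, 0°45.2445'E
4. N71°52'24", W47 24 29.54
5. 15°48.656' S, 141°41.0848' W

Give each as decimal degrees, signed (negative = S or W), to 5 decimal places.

1. -75.48528, -138.36228
2. 63.39053, -0.50889
3. -24.40633, 0.75408
4. 71.87333, -47.40821
5. -15.81093, -141.68475

Point 1:
  φ: 75° + 29/60 + 7/3600 = 75 + 0.483333 + 0.001944 = 75.485278
  S → negative
  Lon: 21′ + 44.2″ = 21.73667′; 138 + 21.73667/60 = 138.362278
  hemisphere W, so the sign is −
Point 2:
  Lat: 23′ + 25.9″ = 23.43167′; 63 + 23.43167/60 = 63.390528
  N ⇒ keep positive
  λ: 0° + 30/60 + 32.01/3600 = 0 + 0.500000 + 0.008892 = 0.508892
  W → negative
Point 3:
  φ: 24.38′ = 0.406333°; total 24.406333
  hemisphere S, so the sign is −
  Longitude: 0 + 45.2445/60 = 0.754075
  E → positive
Point 4:
  φ: 71 + 52/60 + 24/3600 = 71.873333
  N → positive
  Lon: 47 + 24/60 + 29.54/3600 = 47.408206
  W → negative
Point 5:
  Latitude: 48.656′ = 0.810933°; total 15.810933
  hemisphere S, so the sign is −
  Longitude: 141 + 41.0848/60 = 141.684747
  W ⇒ negate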